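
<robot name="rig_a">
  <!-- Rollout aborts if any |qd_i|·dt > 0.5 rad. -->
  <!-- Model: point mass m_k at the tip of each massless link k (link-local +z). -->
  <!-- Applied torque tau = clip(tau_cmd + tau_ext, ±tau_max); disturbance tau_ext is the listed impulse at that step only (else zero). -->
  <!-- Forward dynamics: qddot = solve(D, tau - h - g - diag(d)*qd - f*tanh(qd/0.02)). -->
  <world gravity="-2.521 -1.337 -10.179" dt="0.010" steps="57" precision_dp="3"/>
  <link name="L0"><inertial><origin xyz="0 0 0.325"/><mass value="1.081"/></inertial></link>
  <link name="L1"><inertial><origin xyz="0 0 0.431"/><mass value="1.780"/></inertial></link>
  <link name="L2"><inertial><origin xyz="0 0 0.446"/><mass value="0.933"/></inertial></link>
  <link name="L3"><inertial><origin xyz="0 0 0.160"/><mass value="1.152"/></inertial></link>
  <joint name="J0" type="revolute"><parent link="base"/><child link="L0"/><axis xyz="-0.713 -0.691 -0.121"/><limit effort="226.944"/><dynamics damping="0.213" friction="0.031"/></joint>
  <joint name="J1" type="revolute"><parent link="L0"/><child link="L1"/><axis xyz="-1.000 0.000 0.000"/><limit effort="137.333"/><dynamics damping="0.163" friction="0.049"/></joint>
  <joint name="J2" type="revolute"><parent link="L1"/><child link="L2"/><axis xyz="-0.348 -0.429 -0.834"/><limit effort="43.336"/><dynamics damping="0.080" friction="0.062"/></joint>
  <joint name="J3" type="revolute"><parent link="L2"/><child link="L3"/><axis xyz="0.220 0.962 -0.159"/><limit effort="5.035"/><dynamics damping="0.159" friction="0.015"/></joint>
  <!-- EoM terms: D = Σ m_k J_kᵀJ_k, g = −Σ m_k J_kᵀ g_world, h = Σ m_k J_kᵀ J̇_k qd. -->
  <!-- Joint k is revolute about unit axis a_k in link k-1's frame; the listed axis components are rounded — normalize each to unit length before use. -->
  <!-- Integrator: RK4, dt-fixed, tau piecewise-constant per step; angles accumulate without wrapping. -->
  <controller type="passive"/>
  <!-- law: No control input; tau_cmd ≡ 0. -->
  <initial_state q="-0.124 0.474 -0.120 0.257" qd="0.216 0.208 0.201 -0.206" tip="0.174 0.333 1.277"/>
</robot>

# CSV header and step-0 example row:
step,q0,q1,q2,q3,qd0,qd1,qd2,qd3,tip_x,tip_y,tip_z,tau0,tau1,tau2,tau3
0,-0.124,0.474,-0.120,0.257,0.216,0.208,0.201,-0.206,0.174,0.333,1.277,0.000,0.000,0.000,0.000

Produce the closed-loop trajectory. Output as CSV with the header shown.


step,q0,q1,q2,q3,qd0,qd1,qd2,qd3,tip_x,tip_y,tip_z,tau0,tau1,tau2,tau3
1,-0.122,0.476,-0.117,0.257,0.208,0.230,0.355,0.127,0.172,0.338,1.276,0.000,0.000,0.000,0.000
2,-0.120,0.479,-0.113,0.259,0.201,0.255,0.480,0.385,0.169,0.342,1.275,0.000,0.000,0.000,0.000
3,-0.118,0.481,-0.108,0.264,0.194,0.282,0.592,0.605,0.167,0.347,1.273,0.000,0.000,0.000,0.000
4,-0.116,0.484,-0.101,0.271,0.188,0.309,0.692,0.796,0.164,0.352,1.272,0.000,0.000,0.000,0.000
5,-0.114,0.487,-0.094,0.280,0.181,0.338,0.785,0.964,0.161,0.358,1.270,0.000,0.000,0.000,0.000
6,-0.112,0.491,-0.086,0.291,0.176,0.367,0.872,1.116,0.159,0.364,1.268,0.000,0.000,0.000,0.000
7,-0.111,0.495,-0.076,0.302,0.170,0.398,0.956,1.255,0.157,0.370,1.265,0.000,0.000,0.000,0.000
8,-0.109,0.499,-0.066,0.316,0.164,0.430,1.037,1.385,0.154,0.376,1.263,0.000,0.000,0.000,0.000
9,-0.107,0.503,-0.056,0.330,0.159,0.462,1.116,1.508,0.152,0.382,1.260,0.000,0.000,0.000,0.000
10,-0.106,0.508,-0.044,0.346,0.154,0.495,1.195,1.626,0.149,0.389,1.257,0.000,0.000,0.000,0.000
11,-0.104,0.513,-0.032,0.363,0.148,0.529,1.274,1.740,0.147,0.396,1.253,0.000,0.000,0.000,0.000
12,-0.103,0.519,-0.019,0.381,0.143,0.564,1.354,1.852,0.144,0.404,1.250,0.000,0.000,0.000,0.000
13,-0.101,0.525,-0.005,0.400,0.138,0.600,1.433,1.962,0.142,0.411,1.246,0.000,0.000,0.000,0.000
14,-0.100,0.531,0.010,0.420,0.133,0.637,1.513,2.071,0.139,0.419,1.242,0.000,0.000,0.000,0.000
15,-0.099,0.537,0.026,0.441,0.128,0.675,1.594,2.178,0.136,0.427,1.237,0.000,0.000,0.000,0.000
16,-0.097,0.544,0.042,0.463,0.124,0.714,1.675,2.283,0.134,0.435,1.232,0.000,0.000,0.000,0.000
17,-0.096,0.552,0.059,0.487,0.119,0.754,1.755,2.386,0.131,0.444,1.227,0.000,0.000,0.000,0.000
18,-0.095,0.559,0.077,0.511,0.115,0.796,1.835,2.487,0.128,0.453,1.221,0.000,0.000,0.000,0.000
19,-0.094,0.568,0.096,0.536,0.111,0.838,1.914,2.586,0.125,0.462,1.215,0.000,0.000,0.000,0.000
20,-0.093,0.576,0.115,0.563,0.108,0.882,1.992,2.681,0.122,0.471,1.209,0.000,0.000,0.000,0.000
21,-0.092,0.585,0.136,0.590,0.105,0.927,2.068,2.773,0.119,0.481,1.202,0.000,0.000,0.000,0.000
22,-0.091,0.595,0.157,0.618,0.102,0.973,2.141,2.860,0.116,0.491,1.195,0.000,0.000,0.000,0.000
23,-0.090,0.605,0.178,0.647,0.100,1.020,2.212,2.943,0.112,0.501,1.187,0.000,0.000,0.000,0.000
24,-0.089,0.615,0.201,0.677,0.099,1.069,2.279,3.019,0.109,0.511,1.179,0.000,0.000,0.000,0.000
25,-0.088,0.626,0.224,0.708,0.099,1.120,2.342,3.090,0.105,0.521,1.170,0.000,0.000,0.000,0.000
26,-0.087,0.638,0.248,0.739,0.100,1.171,2.400,3.154,0.101,0.532,1.161,0.000,0.000,0.000,0.000
27,-0.086,0.650,0.272,0.771,0.102,1.224,2.453,3.211,0.098,0.543,1.151,0.000,0.000,0.000,0.000
28,-0.085,0.662,0.297,0.803,0.105,1.279,2.500,3.259,0.094,0.554,1.140,0.000,0.000,0.000,0.000
29,-0.084,0.675,0.322,0.836,0.109,1.335,2.541,3.299,0.089,0.565,1.129,0.000,0.000,0.000,0.000
30,-0.083,0.689,0.348,0.869,0.116,1.392,2.576,3.329,0.085,0.576,1.118,0.000,0.000,0.000,0.000
31,-0.081,0.703,0.373,0.902,0.123,1.450,2.605,3.350,0.080,0.588,1.106,0.000,0.000,0.000,0.000
32,-0.080,0.718,0.400,0.936,0.133,1.509,2.626,3.360,0.076,0.600,1.093,0.000,0.000,0.000,0.000
33,-0.079,0.733,0.426,0.969,0.145,1.570,2.640,3.359,0.071,0.612,1.079,0.000,0.000,0.000,0.000
34,-0.077,0.749,0.452,1.003,0.159,1.631,2.646,3.346,0.066,0.624,1.065,0.000,0.000,0.000,0.000
35,-0.075,0.766,0.479,1.036,0.176,1.693,2.645,3.321,0.060,0.637,1.049,0.000,0.000,0.000,0.000
36,-0.074,0.783,0.505,1.069,0.197,1.756,2.636,3.282,0.055,0.649,1.034,0.000,0.000,0.000,0.000
37,-0.072,0.801,0.532,1.102,0.220,1.819,2.619,3.229,0.049,0.662,1.017,0.000,0.000,0.000,0.000
38,-0.069,0.819,0.558,1.134,0.247,1.881,2.595,3.162,0.043,0.675,0.999,0.000,0.000,0.000,0.000
39,-0.067,0.838,0.583,1.165,0.279,1.944,2.562,3.080,0.038,0.688,0.981,0.000,0.000,0.000,0.000
40,-0.064,0.858,0.609,1.195,0.316,2.005,2.522,2.982,0.031,0.702,0.962,0.000,0.000,0.000,0.000
41,-0.060,0.879,0.634,1.225,0.358,2.065,2.474,2.868,0.025,0.715,0.941,0.000,0.000,0.000,0.000
42,-0.056,0.900,0.658,1.253,0.406,2.123,2.419,2.737,0.019,0.729,0.920,0.000,0.000,0.000,0.000
43,-0.052,0.921,0.682,1.279,0.462,2.178,2.356,2.588,0.012,0.743,0.898,0.000,0.000,0.000,0.000
44,-0.047,0.943,0.705,1.304,0.525,2.229,2.286,2.423,0.005,0.757,0.875,0.000,0.000,0.000,0.000
45,-0.042,0.966,0.728,1.328,0.598,2.274,2.210,2.241,-0.002,0.771,0.851,0.000,0.000,0.000,0.000
46,-0.035,0.989,0.750,1.349,0.681,2.314,2.129,2.042,-0.008,0.786,0.825,0.000,0.000,0.000,0.000
47,-0.028,1.012,0.770,1.369,0.776,2.346,2.042,1.826,-0.015,0.800,0.799,0.000,0.000,0.000,0.000
48,-0.020,1.035,0.790,1.386,0.884,2.368,1.952,1.595,-0.023,0.815,0.771,0.000,0.000,0.000,0.000
49,-0.010,1.059,0.809,1.400,1.007,2.378,1.860,1.349,-0.030,0.829,0.743,0.000,0.000,0.000,0.000
50,0.001,1.083,0.828,1.413,1.147,2.374,1.768,1.089,-0.037,0.844,0.713,0.000,0.000,0.000,0.000
51,0.013,1.107,0.845,1.422,1.305,2.354,1.680,0.816,-0.044,0.858,0.682,0.000,0.000,0.000,0.000
52,0.027,1.130,0.861,1.429,1.483,2.314,1.597,0.533,-0.051,0.873,0.650,0.000,0.000,0.000,0.000
53,0.043,1.153,0.877,1.433,1.684,2.252,1.525,0.240,-0.058,0.887,0.616,0.000,0.000,0.000,0.000
54,0.061,1.175,0.892,1.434,1.909,2.165,1.466,-0.058,-0.065,0.901,0.581,0.000,0.000,0.000,0.000
55,0.081,1.196,0.906,1.432,2.160,2.048,1.425,-0.352,-0.072,0.916,0.545,0.000,0.000,0.000,0.000
56,0.104,1.216,0.920,1.427,2.438,1.899,1.408,-0.652,-0.079,0.930,0.507,0.000,0.000,0.000,0.000
57,0.130,1.234,0.934,1.419,2.743,1.716,1.419,-0.956,-0.085,0.943,0.468,,,,


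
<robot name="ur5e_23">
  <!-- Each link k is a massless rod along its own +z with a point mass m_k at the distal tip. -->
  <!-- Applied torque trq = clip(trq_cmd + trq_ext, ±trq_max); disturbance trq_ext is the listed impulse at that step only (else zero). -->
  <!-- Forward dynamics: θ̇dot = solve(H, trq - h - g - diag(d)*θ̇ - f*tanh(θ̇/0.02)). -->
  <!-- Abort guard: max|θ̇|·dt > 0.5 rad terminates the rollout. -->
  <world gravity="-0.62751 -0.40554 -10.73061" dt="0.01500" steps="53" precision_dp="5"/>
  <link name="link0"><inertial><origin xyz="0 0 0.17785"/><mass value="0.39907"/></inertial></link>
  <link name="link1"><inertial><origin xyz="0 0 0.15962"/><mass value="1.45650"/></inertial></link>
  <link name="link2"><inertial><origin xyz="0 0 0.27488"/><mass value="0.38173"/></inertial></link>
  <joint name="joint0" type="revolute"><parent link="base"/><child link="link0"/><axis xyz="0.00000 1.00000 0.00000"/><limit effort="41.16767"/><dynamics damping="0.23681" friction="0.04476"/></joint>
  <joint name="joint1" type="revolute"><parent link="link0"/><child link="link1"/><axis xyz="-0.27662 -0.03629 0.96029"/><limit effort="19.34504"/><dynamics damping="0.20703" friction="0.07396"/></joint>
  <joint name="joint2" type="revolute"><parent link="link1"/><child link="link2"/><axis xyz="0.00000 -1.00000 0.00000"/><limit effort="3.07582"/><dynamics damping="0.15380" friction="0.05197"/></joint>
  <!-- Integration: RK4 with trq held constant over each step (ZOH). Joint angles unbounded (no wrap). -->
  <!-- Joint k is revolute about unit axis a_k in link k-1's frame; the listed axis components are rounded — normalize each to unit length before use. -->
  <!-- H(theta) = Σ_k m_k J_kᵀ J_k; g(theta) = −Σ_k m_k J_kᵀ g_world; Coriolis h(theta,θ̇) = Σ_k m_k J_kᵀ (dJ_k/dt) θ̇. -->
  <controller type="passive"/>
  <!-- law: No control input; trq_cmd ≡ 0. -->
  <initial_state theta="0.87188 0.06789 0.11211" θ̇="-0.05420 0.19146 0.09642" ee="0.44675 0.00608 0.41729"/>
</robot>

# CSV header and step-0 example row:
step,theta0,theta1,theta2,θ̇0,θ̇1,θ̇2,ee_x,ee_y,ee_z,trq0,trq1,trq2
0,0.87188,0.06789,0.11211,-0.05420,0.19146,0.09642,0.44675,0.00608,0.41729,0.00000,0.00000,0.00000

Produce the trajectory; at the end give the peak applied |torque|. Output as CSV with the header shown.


step,theta0,theta1,theta2,θ̇0,θ̇1,θ̇2,ee_x,ee_y,ee_z,trq0,trq1,trq2
1,0.87370,0.06885,0.11635,0.29553,0.02016,0.45631,0.44665,0.00609,0.41729,0.00000,0.00000,0.00000
2,0.88068,0.06853,0.12551,0.63523,0.01835,0.75827,0.44773,0.00589,0.41589,0.00000,0.00000,0.00000
3,0.89266,0.06813,0.13885,0.96419,0.01206,1.01365,0.45004,0.00561,0.41300,0.00000,0.00000,0.00000
4,0.90952,0.06764,0.15572,1.28565,0.00605,1.23120,0.45359,0.00526,0.40853,0.00000,0.00000,0.00000
5,0.93117,0.06709,0.17561,1.60225,0.00136,1.41741,0.45839,0.00485,0.40239,0.00000,0.00000,0.00000
6,0.95754,0.06647,0.19809,1.91605,-0.00432,1.57675,0.46442,0.00440,0.39443,0.00000,0.00000,0.00000
7,0.98861,0.06567,0.22278,2.22825,-0.02785,1.71181,0.47162,0.00390,0.38455,0.00000,0.00000,0.00000
8,1.02438,0.06549,0.24933,2.53852,-0.13004,1.82351,0.47993,0.00342,0.37258,0.00000,0.00000,0.00000
9,1.06484,0.06456,0.27738,2.85234,-0.14712,1.91236,0.48926,0.00287,0.35837,0.00000,0.00000,0.00000
10,1.11003,0.06359,0.30658,3.16809,-0.14987,1.97601,0.49947,0.00232,0.34172,0.00000,0.00000,0.00000
11,1.15996,0.06253,0.33652,3.48478,-0.18016,2.01160,0.51040,0.00177,0.32245,0.00000,0.00000,0.00000
12,1.21466,0.06147,0.36676,3.80406,-0.15345,2.01481,0.52187,0.00123,0.30033,0.00000,0.00000,0.00000
13,1.27414,0.06031,0.39678,4.12144,-0.22740,1.98179,0.53363,0.00071,0.27516,0.00000,0.00000,0.00000
14,1.33840,0.05906,0.42598,4.44166,-0.13354,1.90510,0.54538,0.00023,0.24671,0.00000,0.00000,0.00000
15,1.40742,0.05795,0.45368,4.75441,-0.25663,1.78245,0.55678,-0.00021,0.21474,0.00000,0.00000,0.00000
16,1.48112,0.05637,0.47913,5.06710,-0.14426,1.60370,0.56738,-0.00059,0.17906,0.00000,0.00000,0.00000
17,1.55943,0.05538,0.50148,5.36852,-0.18547,1.36790,0.57670,-0.00091,0.13949,0.00000,0.00000,0.00000
18,1.64219,0.05420,0.51982,5.66035,-0.14009,1.06847,0.58411,-0.00116,0.09587,0.00000,0.00000,0.00000
19,1.72921,0.05326,0.53319,5.93601,-0.14242,0.70487,0.58890,-0.00133,0.04815,0.00000,0.00000,0.00000
20,1.82022,0.05223,0.54061,6.19277,-0.12389,0.27651,0.59026,-0.00140,-0.00363,0.00000,0.00000,0.00000
21,1.91491,0.05125,0.54116,6.42939,-0.09286,-0.19681,0.58724,-0.00139,-0.05929,0.00000,0.00000,0.00000
22,2.01306,0.05040,0.53481,6.65141,-0.06382,-0.65953,0.57878,-0.00128,-0.11830,0.00000,0.00000,0.00000
23,2.11430,0.04968,0.52111,6.84130,-0.05629,-1.17487,0.56380,-0.00108,-0.17996,0.00000,0.00000,0.00000
24,2.21813,0.04891,0.49939,6.99748,-0.05473,-1.72569,0.54131,-0.00078,-0.24335,0.00000,0.00000,0.00000
25,2.32405,0.04801,0.46927,7.11948,-0.06753,-2.28954,0.51036,-0.00037,-0.30720,0.00000,0.00000,0.00000
26,2.43156,0.04686,0.43077,7.20908,-0.08698,-2.83950,0.47024,0.00012,-0.36990,0.00000,0.00000,0.00000
27,2.54018,0.04540,0.38431,7.27002,-0.10761,-3.34515,0.42058,0.00070,-0.42952,0.00000,0.00000,0.00000
28,2.64954,0.04364,0.33079,7.30763,-0.12594,-3.77490,0.36148,0.00131,-0.48393,0.00000,0.00000,0.00000
29,2.75933,0.04164,0.27159,7.32785,-0.14063,-4.09956,0.29367,0.00193,-0.53093,0.00000,0.00000,0.00000
30,2.86932,0.03944,0.20845,7.33584,-0.15190,-4.29662,0.21848,0.00251,-0.56849,0.00000,0.00000,0.00000
31,2.97935,0.03709,0.14339,7.33455,-0.16062,-4.35436,0.13784,0.00302,-0.59501,0.00000,0.00000,0.00000
32,3.08931,0.03463,0.07851,7.32374,-0.16767,-4.27453,0.05409,0.00343,-0.60947,0.00000,0.00000,0.00000
33,3.19900,0.03207,0.01577,7.29972,-0.17363,-4.07249,-0.03024,0.00371,-0.61157,0.00000,0.00000,0.00000
34,3.30820,0.02942,-0.04318,7.25621,-0.17872,-3.77451,-0.11270,0.00386,-0.60173,0.00000,0.00000,0.00000
35,3.41655,0.02671,-0.09715,7.18569,-0.18283,-3.41339,-0.19112,0.00388,-0.58100,0.00000,0.00000,0.00000
36,3.52360,0.02394,-0.14544,7.08096,-0.18567,-3.02336,-0.26378,0.00377,-0.55084,0.00000,0.00000,0.00000
37,3.62878,0.02115,-0.18787,6.93645,-0.18687,-2.63587,-0.32946,0.00355,-0.51299,0.00000,0.00000,0.00000
38,3.73148,0.01835,-0.22466,6.74892,-0.18613,-2.27668,-0.38743,0.00325,-0.46926,0.00000,0.00000,0.00000
39,3.83103,0.01558,-0.25640,6.51764,-0.18324,-1.96452,-0.43741,0.00287,-0.42141,0.00000,0.00000,0.00000
40,3.92679,0.01286,-0.28389,6.24416,-0.17816,-1.71097,-0.47946,0.00246,-0.37104,0.00000,0.00000,0.00000
41,4.01816,0.01024,-0.30805,5.93184,-0.17099,-1.52115,-0.51391,0.00201,-0.31959,0.00000,0.00000,0.00000
42,4.10458,0.00774,-0.32984,5.58527,-0.16201,-1.39495,-0.54131,0.00156,-0.26826,0.00000,0.00000,0.00000
43,4.18557,0.00539,-0.35020,5.20972,-0.15159,-1.32838,-0.56229,0.00111,-0.21805,0.00000,0.00000,0.00000
44,4.26075,0.00320,-0.36996,4.81070,-0.14018,-1.31497,-0.57759,0.00067,-0.16976,0.00000,0.00000,0.00000
45,4.32980,0.00119,-0.38987,4.39351,-0.12826,-1.34684,-0.58794,0.00025,-0.12400,0.00000,0.00000,0.00000
46,4.39249,-0.00065,-0.41055,3.96307,-0.11628,-1.41569,-0.59410,-0.00014,-0.08123,0.00000,0.00000,0.00000
47,4.44865,-0.00230,-0.43249,3.52373,-0.10464,-1.51338,-0.59678,-0.00052,-0.04177,0.00000,0.00000,0.00000
48,4.49818,-0.00379,-0.45606,3.07916,-0.09367,-1.63235,-0.59663,-0.00087,-0.00585,0.00000,0.00000,0.00000
49,4.54102,-0.00512,-0.48153,2.63243,-0.08361,-1.76572,-0.59428,-0.00120,0.02642,0.00000,0.00000,0.00000
50,4.57715,-0.00630,-0.50907,2.18595,-0.07462,-1.90737,-0.59026,-0.00151,0.05497,0.00000,0.00000,0.00000
51,4.60661,-0.00736,-0.53877,1.74163,-0.06680,-2.05181,-0.58507,-0.00180,0.07980,0.00000,0.00000,0.00000
52,4.62942,-0.00831,-0.57062,1.30086,-0.06017,-2.19404,-0.57911,-0.00209,0.10094,0.00000,0.00000,0.00000
53,4.64565,-0.00918,-0.60455,0.86469,-0.05473,-2.32939,-0.57275,-0.00236,0.11843,,,
# max |trq| (N·m): 0.00000


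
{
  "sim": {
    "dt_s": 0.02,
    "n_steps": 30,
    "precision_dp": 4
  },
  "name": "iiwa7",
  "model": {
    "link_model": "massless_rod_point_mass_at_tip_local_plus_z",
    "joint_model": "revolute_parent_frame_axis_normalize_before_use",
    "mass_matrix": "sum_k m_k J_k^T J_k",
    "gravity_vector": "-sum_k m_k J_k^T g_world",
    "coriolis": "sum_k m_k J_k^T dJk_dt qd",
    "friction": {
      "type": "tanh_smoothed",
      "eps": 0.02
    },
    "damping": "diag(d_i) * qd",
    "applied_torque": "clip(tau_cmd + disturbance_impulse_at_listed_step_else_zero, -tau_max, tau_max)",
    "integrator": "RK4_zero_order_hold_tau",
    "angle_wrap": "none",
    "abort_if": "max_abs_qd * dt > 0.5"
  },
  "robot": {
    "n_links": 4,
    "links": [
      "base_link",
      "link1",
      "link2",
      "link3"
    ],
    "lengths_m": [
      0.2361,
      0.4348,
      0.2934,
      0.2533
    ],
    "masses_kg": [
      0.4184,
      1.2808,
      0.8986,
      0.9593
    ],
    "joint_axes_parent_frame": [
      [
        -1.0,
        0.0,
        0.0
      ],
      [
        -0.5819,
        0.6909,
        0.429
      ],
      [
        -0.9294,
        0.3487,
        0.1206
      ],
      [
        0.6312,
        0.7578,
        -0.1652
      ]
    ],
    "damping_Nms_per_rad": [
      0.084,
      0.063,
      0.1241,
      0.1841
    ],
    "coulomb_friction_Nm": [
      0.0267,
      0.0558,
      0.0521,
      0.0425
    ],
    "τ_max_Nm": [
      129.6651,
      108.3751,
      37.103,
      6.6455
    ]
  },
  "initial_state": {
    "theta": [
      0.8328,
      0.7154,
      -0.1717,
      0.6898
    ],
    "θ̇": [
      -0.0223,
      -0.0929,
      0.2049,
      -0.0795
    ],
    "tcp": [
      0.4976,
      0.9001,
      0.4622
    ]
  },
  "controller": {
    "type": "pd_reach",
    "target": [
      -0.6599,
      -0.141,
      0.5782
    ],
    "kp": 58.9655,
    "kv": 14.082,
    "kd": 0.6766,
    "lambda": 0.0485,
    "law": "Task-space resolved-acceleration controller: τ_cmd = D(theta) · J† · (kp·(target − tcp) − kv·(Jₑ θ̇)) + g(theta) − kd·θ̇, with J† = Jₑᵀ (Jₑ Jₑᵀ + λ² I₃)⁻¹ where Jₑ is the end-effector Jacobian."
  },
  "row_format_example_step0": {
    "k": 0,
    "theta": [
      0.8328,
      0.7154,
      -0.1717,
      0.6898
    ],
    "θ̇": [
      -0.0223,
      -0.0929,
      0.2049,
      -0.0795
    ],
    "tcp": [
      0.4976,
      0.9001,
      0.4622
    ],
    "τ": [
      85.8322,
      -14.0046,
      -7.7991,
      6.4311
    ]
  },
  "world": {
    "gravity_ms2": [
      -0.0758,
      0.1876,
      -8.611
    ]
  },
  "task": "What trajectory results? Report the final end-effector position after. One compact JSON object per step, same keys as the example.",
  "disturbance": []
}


{"k":1,"theta":[0.8882,0.6677,-0.2034,0.7917],"\u03b8\u0307":[5.2778,-4.3007,-3.5581,9.5229],"tcp":[0.4847,0.8912,0.4644],"\u03c4":[39.8288,-13.9688,-8.8159,0.3511]}
{"k":2,"theta":[1.0101,0.5814,-0.3215,0.9715],"\u03b8\u0307":[6.7983,-4.2186,-8.3304,7.9457],"tcp":[0.4439,0.8706,0.4671],"\u03c4":[-19.1206,-23.8748,-13.9943,3.3973]}
{"k":3,"theta":[1.1431,0.5033,-0.5103,1.1021],"\u03b8\u0307":[6.5151,-3.6909,-10.4089,5.0593],"tcp":[0.3824,0.846,0.4645],"\u03c4":[-57.3509,-31.8787,-17.0198,4.3157]}
{"k":4,"theta":[1.2639,0.4309,-0.7171,1.1829],"\u03b8\u0307":[5.6091,-3.6481,-10.1726,3.1953],"tcp":[0.3122,0.8161,0.4561],"\u03c4":[-73.7723,-34.3983,-16.9265,3.0667]}
{"k":5,"theta":[1.3657,0.3558,-0.9107,1.2334],"\u03b8\u0307":[4.6158,-3.9293,-9.1705,2.0255],"tcp":[0.2412,0.7803,0.4451],"\u03c4":[-75.9398,-32.5447,-14.3783,1.3059]}
{"k":6,"theta":[1.4486,0.2732,-1.0827,1.2634],"\u03b8\u0307":[3.702,-4.3682,-8.0459,1.0953],"tcp":[0.1728,0.7393,0.4353],"\u03c4":[-70.5897,-28.2601,-10.6956,-0.0987]}
{"k":7,"theta":[1.5145,0.1808,-1.2319,1.2763],"\u03b8\u0307":[2.898,-4.883,-6.8808,0.2874],"tcp":[0.1082,0.6942,0.4285],"\u03c4":[-61.8671,-22.9022,-6.8941,-0.9521]}
{"k":8,"theta":[1.5654,0.078,-1.357,1.275],"\u03b8\u0307":[2.1977,-5.4139,-5.6312,-0.3456],"tcp":[0.0478,0.6463,0.4254],"\u03c4":[-52.137,-17.2949,-3.5597,-1.3505]}
{"k":9,"theta":[1.6033,-0.0351,-1.4562,1.263],"\u03b8\u0307":[1.5858,-5.8848,-4.301,-0.8044],"tcp":[-0.0084,0.5968,0.4259],"\u03c4":[-42.4659,-11.7731,-0.9589,-1.3735]}
{"k":10,"theta":[1.6296,-0.1563,-1.5285,1.2437],"\u03b8\u0307":[1.0451,-6.2253,-2.9214,-1.0653],"tcp":[-0.0609,0.5464,0.4297],"\u03c4":[-33.4519,-6.5647,0.8325,-1.1501]}
{"k":11,"theta":[1.6457,-0.2826,-1.5732,1.2213],"\u03b8\u0307":[0.5592,-6.3844,-1.5563,-1.124],"tcp":[-0.1098,0.496,0.4362],"\u03c4":[-25.4449,-1.8197,1.8863,-0.804]}
{"k":12,"theta":[1.6526,-0.41,-1.5915,1.1993],"\u03b8\u0307":[0.1146,-6.3395,-0.288,-1.0271],"tcp":[-0.1557,0.446,0.4446],"\u03c4":[-18.6143,2.419,2.3755,-0.4078]}
{"k":13,"theta":[1.6508,-0.5345,-1.5863,1.18],"\u03b8\u0307":[-0.2957,-6.0948,0.7951,-0.8688],"tcp":[-0.199,0.3967,0.4543],"\u03c4":[-13.0022,6.2118,2.5468,0.0178]}
{"k":14,"theta":[1.6412,-0.6524,-1.5616,1.164],"\u03b8\u0307":[-0.6762,-5.6851,1.6561,-0.707],"tcp":[-0.2398,0.3484,0.4645],"\u03c4":[-8.6341,9.5378,2.5658,0.4419]}
{"k":15,"theta":[1.6242,-0.7607,-1.5221,1.1509],"\u03b8\u0307":[-1.0262,-5.1529,2.2734,-0.5973],"tcp":[-0.2784,0.3014,0.4743],"\u03c4":[-5.3805,12.4055,2.5749,0.8507]}
{"k":16,"theta":[1.6005,-0.8577,-1.4726,1.1393],"\u03b8\u0307":[-1.3411,-4.5437,2.6504,-0.5644],"tcp":[-0.3148,0.2559,0.4832],"\u03c4":[-3.0465,14.7944,2.6578,1.2242]}
{"k":17,"theta":[1.5709,-0.942,-1.4177,1.1277],"\u03b8\u0307":[-1.6136,-3.9004,2.8143,-0.6],"tcp":[-0.3489,0.2125,0.4906],"\u03c4":[-1.4305,16.6542,2.837,1.535]}
{"k":18,"theta":[1.5364,-1.0136,-1.3612,1.1151],"\u03b8\u0307":[-1.8358,-3.2602,2.8076,-0.6764],"tcp":[-0.3804,0.1716,0.4965],"\u03c4":[-0.358,17.9398,3.0918,1.7583]}
{"k":19,"theta":[1.4979,-1.0726,-1.3062,1.1008],"\u03b8\u0307":[-2.0015,-2.6532,2.6797,-0.7617],"tcp":[-0.4093,0.1337,0.5009],"\u03c4":[0.3079,18.6438,3.3806,1.88]}
{"k":20,"theta":[1.4567,-1.1201,-1.2544,1.0849],"\u03b8\u0307":[-2.108,-2.1011,2.4787,-0.8304],"tcp":[-0.4355,0.099,0.504],"\u03c4":[0.6723,18.8122,3.6593,1.9016]}
{"k":21,"theta":[1.414,-1.1572,-1.2071,1.0679],"\u03b8\u0307":[-2.1567,-1.6169,2.2448,-0.8694],"tcp":[-0.4589,0.0679,0.5063],"\u03c4":[0.8167,18.5374,3.8941,1.8376]}
{"k":22,"theta":[1.3708,-1.1853,-1.1645,1.0505],"\u03b8\u0307":[-2.153,-1.2063,2.0074,-0.8764],"tcp":[-0.4795,0.0403,0.5081],"\u03c4":[0.805,17.9392,4.0667,1.711]}
{"k":23,"theta":[1.3282,-1.206,-1.1266,1.0332],"\u03b8\u0307":[-2.1051,-0.8685,1.7849,-0.856],"tcp":[-0.4977,0.0161,0.5097],"\u03c4":[0.6866,17.1419,4.1734,1.5466]}
{"k":24,"theta":[1.2869,-1.2206,-1.0928,1.0164],"\u03b8\u0307":[-2.0225,-0.5986,1.5866,-0.8164],"tcp":[-0.5136,-0.005,0.5115],"\u03c4":[0.4989,16.2564,4.2213,1.3664]}
{"k":25,"theta":[1.2475,-1.2304,-1.0628,1.0006],"\u03b8\u0307":[-1.9151,-0.3889,1.4151,-0.7654],"tcp":[-0.5274,-0.0232,0.5135],"\u03c4":[0.2696,15.3699,4.2236,1.1871]}
{"k":26,"theta":[1.2104,-1.2366,-1.036,0.9858],"\u03b8\u0307":[-1.7919,-0.2304,1.2694,-0.7093],"tcp":[-0.5395,-0.039,0.5158],"\u03c4":[0.0189,14.5432,4.195,1.0197]}
{"k":27,"theta":[1.1758,-1.24,-1.0118,0.9721],"\u03b8\u0307":[-1.6604,-0.1142,1.1463,-0.6528],"tcp":[-0.5501,-0.0526,0.5184],"\u03c4":[-0.2388,13.8124,4.1491,0.8703]}
{"k":28,"theta":[1.144,-1.2414,-0.9899,0.9596],"\u03b8\u0307":[-1.5267,-0.0318,1.042,-0.5985],"tcp":[-0.5593,-0.0643,0.5212],"\u03c4":[-0.4934,13.1941,4.0968,0.7412]}
{"k":29,"theta":[1.1148,-1.2415,-0.97,0.9481],"\u03b8\u0307":[-1.395,0.0217,0.957,-0.542],"tcp":[-0.5675,-0.0745,0.5243],"\u03c4":[-0.7417,12.6955,4.0436,0.6282]}
{"k":30,"theta":[1.0881,-1.2407,-0.9516,0.9378],"\u03b8\u0307":[-1.2683,0.053,0.8865,-0.4876],"tcp":[-0.5748,-0.0832,0.5275]}
{"summary": "final tcp position (m): -0.5748 -0.0832 0.5275"}


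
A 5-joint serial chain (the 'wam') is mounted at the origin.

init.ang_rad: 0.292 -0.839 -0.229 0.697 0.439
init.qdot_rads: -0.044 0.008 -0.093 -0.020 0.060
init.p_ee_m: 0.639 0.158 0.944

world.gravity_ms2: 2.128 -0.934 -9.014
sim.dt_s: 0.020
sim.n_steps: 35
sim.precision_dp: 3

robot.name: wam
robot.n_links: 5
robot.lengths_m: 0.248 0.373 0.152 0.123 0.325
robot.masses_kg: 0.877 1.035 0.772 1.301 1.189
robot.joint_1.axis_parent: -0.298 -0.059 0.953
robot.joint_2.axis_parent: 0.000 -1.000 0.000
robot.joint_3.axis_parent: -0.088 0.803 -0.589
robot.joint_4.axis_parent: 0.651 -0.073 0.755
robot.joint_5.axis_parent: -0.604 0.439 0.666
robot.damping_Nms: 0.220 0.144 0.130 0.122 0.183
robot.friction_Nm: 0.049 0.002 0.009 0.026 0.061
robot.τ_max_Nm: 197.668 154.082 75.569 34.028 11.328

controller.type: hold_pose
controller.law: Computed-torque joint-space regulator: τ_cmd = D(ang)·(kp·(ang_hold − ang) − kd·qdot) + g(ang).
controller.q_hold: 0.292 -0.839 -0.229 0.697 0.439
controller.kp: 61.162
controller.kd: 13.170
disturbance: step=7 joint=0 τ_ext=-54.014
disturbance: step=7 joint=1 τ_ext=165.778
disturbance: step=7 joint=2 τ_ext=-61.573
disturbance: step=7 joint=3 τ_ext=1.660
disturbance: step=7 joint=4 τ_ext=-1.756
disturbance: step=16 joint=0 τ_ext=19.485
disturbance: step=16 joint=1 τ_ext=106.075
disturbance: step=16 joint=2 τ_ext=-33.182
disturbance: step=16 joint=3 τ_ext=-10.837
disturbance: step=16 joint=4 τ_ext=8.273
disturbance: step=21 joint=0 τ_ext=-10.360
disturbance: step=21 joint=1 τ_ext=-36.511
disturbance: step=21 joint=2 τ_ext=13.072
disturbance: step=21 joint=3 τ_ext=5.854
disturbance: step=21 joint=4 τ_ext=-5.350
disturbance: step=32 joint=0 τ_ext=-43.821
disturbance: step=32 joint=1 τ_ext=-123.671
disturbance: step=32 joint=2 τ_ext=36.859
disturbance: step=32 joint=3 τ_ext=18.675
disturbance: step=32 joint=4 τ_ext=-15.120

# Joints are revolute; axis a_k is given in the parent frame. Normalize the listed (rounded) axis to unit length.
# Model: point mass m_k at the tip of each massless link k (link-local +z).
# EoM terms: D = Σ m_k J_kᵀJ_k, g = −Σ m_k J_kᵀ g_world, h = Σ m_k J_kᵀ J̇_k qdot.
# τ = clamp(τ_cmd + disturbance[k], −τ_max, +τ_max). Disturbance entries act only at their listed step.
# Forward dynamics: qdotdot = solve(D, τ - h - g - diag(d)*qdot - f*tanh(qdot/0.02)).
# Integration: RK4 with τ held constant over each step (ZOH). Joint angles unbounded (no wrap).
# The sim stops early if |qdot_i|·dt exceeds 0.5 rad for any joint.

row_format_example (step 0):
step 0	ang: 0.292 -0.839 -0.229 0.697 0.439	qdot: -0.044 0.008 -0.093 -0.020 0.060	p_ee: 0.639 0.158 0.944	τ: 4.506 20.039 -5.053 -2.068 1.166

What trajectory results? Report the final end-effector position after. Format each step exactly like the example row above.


step 1	ang: 0.291 -0.839 -0.231 0.696 0.439	qdot: -0.029 0.013 -0.050 0.054 0.101	p_ee: 0.638 0.157 0.945	τ: 4.309 20.234 -5.143 -2.057 1.159
step 2	ang: 0.291 -0.839 -0.232 0.695 0.439	qdot: -0.018 0.014 -0.023 0.072 0.099	p_ee: 0.638 0.157 0.945	τ: 4.141 20.408 -5.222 -2.045 1.152
step 3	ang: 0.290 -0.839 -0.232 0.694 0.439	qdot: -0.010 0.013 -0.005 0.080 0.092	p_ee: 0.638 0.157 0.946	τ: 4.001 20.558 -5.288 -2.034 1.146
step 4	ang: 0.290 -0.839 -0.233 0.694 0.438	qdot: -0.004 0.011 0.008 0.084 0.088	p_ee: 0.637 0.156 0.946	τ: 3.887 20.685 -5.345 -2.025 1.141
step 5	ang: 0.290 -0.838 -0.233 0.693 0.438	qdot: -0.000 0.010 0.016 0.087 0.084	p_ee: 0.637 0.156 0.946	τ: 3.795 20.792 -5.392 -2.017 1.135
step 6	ang: 0.290 -0.838 -0.233 0.693 0.437	qdot: 0.003 0.008 0.022 0.088 0.082	p_ee: 0.637 0.156 0.946	τ: 3.720 20.882 -5.431 -2.010 1.130
step 7	ang: 0.290 -0.838 -0.233 0.692 0.437	qdot: 0.005 0.007 0.025 0.088 0.081	p_ee: 0.637 0.156 0.946	τ: -50.353 154.082 -67.037 -0.344 -0.630
step 8	ang: 0.290 -0.851 -0.309 0.659 0.403	qdot: -0.015 -1.119 -7.289 -2.826 -2.780	p_ee: 0.624 0.146 0.958	τ: 18.545 -15.790 11.755 -2.308 1.451
step 9	ang: 0.289 -0.867 -0.425 0.619 0.370	qdot: -0.025 -0.587 -4.582 -1.839 -1.226	p_ee: 0.600 0.128 0.976	τ: 16.021 -9.220 9.256 -1.895 1.236
step 10	ang: 0.289 -0.875 -0.497 0.597 0.360	qdot: -0.023 -0.271 -2.789 -0.901 -0.282	p_ee: 0.583 0.117 0.987	τ: 13.838 -3.556 6.969 -1.856 1.149
step 11	ang: 0.289 -0.878 -0.540 0.587 0.362	qdot: -0.022 -0.101 -1.572 -0.486 -0.017	p_ee: 0.571 0.109 0.994	τ: 11.839 1.285 4.898 -1.924 1.130
step 12	ang: 0.288 -0.879 -0.562 0.583 0.365	qdot: -0.017 -0.006 -0.716 -0.232 0.066	p_ee: 0.564 0.105 0.998	τ: 10.023 5.359 3.062 -2.009 1.138
step 13	ang: 0.288 -0.878 -0.570 0.580 0.367	qdot: -0.008 0.048 -0.108 -0.103 0.036	p_ee: 0.560 0.104 1.000	τ: 8.415 8.743 1.468 -2.082 1.165
step 14	ang: 0.288 -0.877 -0.568 0.579 0.367	qdot: 0.002 0.079 0.325 0.020 0.048	p_ee: 0.560 0.105 1.001	τ: 7.023 11.559 0.093 -2.127 1.174
step 15	ang: 0.288 -0.876 -0.559 0.578 0.366	qdot: 0.010 0.101 0.640 0.186 0.158	p_ee: 0.562 0.107 1.000	τ: 5.845 13.902 -1.088 -2.142 1.156
step 16	ang: 0.288 -0.874 -0.544 0.579 0.366	qdot: 0.013 0.107 0.851 0.208 0.153	p_ee: 0.565 0.110 0.999	τ: 24.356 121.913 -35.271 -12.972 9.404
step 17	ang: 0.294 -0.860 -0.531 0.632 0.409	qdot: 0.559 1.217 0.486 4.031 3.135	p_ee: 0.559 0.113 1.002	τ: -1.315 -11.726 6.170 0.930 -1.142
step 18	ang: 0.303 -0.841 -0.521 0.669 0.433	qdot: 0.333 0.800 0.606 1.042 0.522	p_ee: 0.548 0.115 1.009	τ: -0.985 -4.983 3.758 0.426 -0.737
step 19	ang: 0.308 -0.828 -0.508 0.678 0.434	qdot: 0.220 0.549 0.732 0.358 0.015	p_ee: 0.543 0.119 1.013	τ: -0.559 0.414 1.930 -0.087 -0.336
step 20	ang: 0.312 -0.819 -0.493 0.681 0.431	qdot: 0.141 0.368 0.833 0.166 -0.061	p_ee: 0.541 0.123 1.015	τ: -0.143 4.906 0.425 -0.537 0.002
step 21	ang: 0.314 -0.813 -0.476 0.684 0.430	qdot: 0.080 0.228 0.892 0.104 -0.020	p_ee: 0.542 0.127 1.015	τ: -10.110 -27.869 12.242 4.948 -5.084
step 22	ang: 0.313 -0.809 -0.445 0.676 0.413	qdot: -0.190 0.212 2.299 -0.536 -1.336	p_ee: 0.550 0.130 1.011	τ: 3.374 21.865 -5.567 -2.792 1.855
step 23	ang: 0.310 -0.805 -0.402 0.674 0.399	qdot: -0.146 0.131 1.979 0.035 -0.407	p_ee: 0.562 0.134 1.004	τ: 3.084 22.647 -5.913 -2.653 1.625
step 24	ang: 0.307 -0.803 -0.366 0.675 0.394	qdot: -0.123 0.036 1.618 0.063 -0.121	p_ee: 0.573 0.137 0.998	τ: 2.948 23.212 -6.153 -2.532 1.477
step 25	ang: 0.305 -0.803 -0.337 0.676 0.392	qdot: -0.107 -0.042 1.298 -0.008 -0.026	p_ee: 0.582 0.141 0.991	τ: 2.909 23.604 -6.316 -2.435 1.376
step 26	ang: 0.303 -0.805 -0.313 0.676 0.393	qdot: -0.095 -0.101 1.024 -0.180 -0.113	p_ee: 0.591 0.144 0.985	τ: 2.926 23.861 -6.426 -2.363 1.318
step 27	ang: 0.301 -0.807 -0.295 0.675 0.393	qdot: -0.082 -0.135 0.812 -0.206 -0.094	p_ee: 0.598 0.146 0.980	τ: 2.975 24.002 -6.491 -2.307 1.270
step 28	ang: 0.300 -0.810 -0.280 0.674 0.394	qdot: -0.071 -0.153 0.642 -0.205 -0.072	p_ee: 0.604 0.148 0.975	τ: 3.039 24.046 -6.519 -2.261 1.233
step 29	ang: 0.298 -0.813 -0.269 0.672 0.395	qdot: -0.061 -0.161 0.505 -0.195 -0.058	p_ee: 0.610 0.150 0.971	τ: 3.107 24.015 -6.518 -2.223 1.206
step 30	ang: 0.297 -0.816 -0.260 0.671 0.397	qdot: -0.053 -0.161 0.396 -0.182 -0.050	p_ee: 0.614 0.152 0.967	τ: 3.174 23.925 -6.495 -2.191 1.185
step 31	ang: 0.297 -0.819 -0.252 0.670 0.398	qdot: -0.046 -0.156 0.309 -0.168 -0.046	p_ee: 0.619 0.153 0.963	τ: 3.237 23.793 -6.455 -2.163 1.169
step 32	ang: 0.296 -0.822 -0.247 0.669 0.400	qdot: -0.040 -0.147 0.239 -0.154 -0.045	p_ee: 0.622 0.155 0.960	τ: -40.528 -100.040 30.455 16.535 -11.328
step 33	ang: 0.296 -0.835 -0.241 0.725 0.440	qdot: -0.060 -1.189 0.364 4.415 2.829	p_ee: 0.634 0.152 0.948	τ: 15.408 58.039 -16.620 -7.333 5.063
step 34	ang: 0.293 -0.857 -0.238 0.770 0.459	qdot: -0.133 -1.017 0.002 0.814 -0.270	p_ee: 0.653 0.146 0.930	τ: 13.235 51.773 -14.632 -6.482 4.718
step 35	ang: 0.291 -0.875 -0.237 0.782 0.453	qdot: -0.111 -0.723 0.042 0.446 -0.218	p_ee: 0.666 0.142 0.917
final p_ee position (m): 0.666 0.142 0.917


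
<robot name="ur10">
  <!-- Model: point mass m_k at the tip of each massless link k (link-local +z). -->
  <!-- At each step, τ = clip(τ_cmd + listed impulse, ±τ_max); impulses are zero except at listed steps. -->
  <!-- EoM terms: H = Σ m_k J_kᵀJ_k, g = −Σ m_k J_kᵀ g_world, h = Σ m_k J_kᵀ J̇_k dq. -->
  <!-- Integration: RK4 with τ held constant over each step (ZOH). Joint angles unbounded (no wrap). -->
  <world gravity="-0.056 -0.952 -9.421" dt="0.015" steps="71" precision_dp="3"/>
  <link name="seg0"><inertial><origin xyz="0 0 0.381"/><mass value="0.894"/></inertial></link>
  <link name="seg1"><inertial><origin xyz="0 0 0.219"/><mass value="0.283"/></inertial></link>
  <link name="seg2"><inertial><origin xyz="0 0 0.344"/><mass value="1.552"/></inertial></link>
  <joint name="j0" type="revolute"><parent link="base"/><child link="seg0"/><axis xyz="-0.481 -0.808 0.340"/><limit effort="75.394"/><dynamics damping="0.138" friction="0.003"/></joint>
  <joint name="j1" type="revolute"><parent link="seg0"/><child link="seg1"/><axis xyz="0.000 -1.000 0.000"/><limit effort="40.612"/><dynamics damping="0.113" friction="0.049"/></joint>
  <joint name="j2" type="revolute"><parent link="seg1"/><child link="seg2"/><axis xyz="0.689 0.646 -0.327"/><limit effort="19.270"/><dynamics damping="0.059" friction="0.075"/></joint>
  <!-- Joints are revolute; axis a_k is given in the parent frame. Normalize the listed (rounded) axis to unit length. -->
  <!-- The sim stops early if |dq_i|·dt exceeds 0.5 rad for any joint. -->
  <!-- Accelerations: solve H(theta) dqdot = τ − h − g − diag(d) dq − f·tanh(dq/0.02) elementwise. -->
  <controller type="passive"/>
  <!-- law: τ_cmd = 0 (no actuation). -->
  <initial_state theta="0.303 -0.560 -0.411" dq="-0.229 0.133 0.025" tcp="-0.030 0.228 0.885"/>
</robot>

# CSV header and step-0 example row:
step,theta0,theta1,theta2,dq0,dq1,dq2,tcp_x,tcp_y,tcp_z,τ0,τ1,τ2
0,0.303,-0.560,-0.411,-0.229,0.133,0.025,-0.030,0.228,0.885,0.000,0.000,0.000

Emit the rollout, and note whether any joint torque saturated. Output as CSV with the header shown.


step,theta0,theta1,theta2,dq0,dq1,dq2,tcp_x,tcp_y,tcp_z,τ0,τ1,τ2
1,0.300,-0.559,-0.412,-0.167,-0.059,-0.124,-0.028,0.227,0.886,0.000,0.000,0.000
2,0.298,-0.562,-0.415,-0.104,-0.242,-0.254,-0.026,0.226,0.885,0.000,0.000,0.000
3,0.297,-0.567,-0.419,-0.041,-0.424,-0.384,-0.024,0.227,0.885,0.000,0.000,0.000
4,0.297,-0.574,-0.426,0.020,-0.607,-0.517,-0.022,0.228,0.884,0.000,0.000,0.000
5,0.297,-0.585,-0.435,0.080,-0.792,-0.654,-0.019,0.230,0.882,0.000,0.000,0.000
6,0.299,-0.598,-0.446,0.139,-0.980,-0.794,-0.016,0.233,0.880,0.000,0.000,0.000
7,0.302,-0.614,-0.459,0.198,-1.173,-0.939,-0.013,0.236,0.877,0.000,0.000,0.000
8,0.305,-0.633,-0.474,0.257,-1.372,-1.089,-0.010,0.241,0.874,0.000,0.000,0.000
9,0.309,-0.656,-0.492,0.316,-1.579,-1.245,-0.007,0.246,0.870,0.000,0.000,0.000
10,0.315,-0.681,-0.511,0.376,-1.794,-1.408,-0.003,0.251,0.865,0.000,0.000,0.000
11,0.321,-0.709,-0.534,0.437,-2.020,-1.576,0.000,0.258,0.860,0.000,0.000,0.000
12,0.328,-0.742,-0.559,0.500,-2.258,-1.748,0.004,0.265,0.854,0.000,0.000,0.000
13,0.336,-0.777,-0.586,0.566,-2.510,-1.925,0.008,0.272,0.846,0.000,0.000,0.000
14,0.345,-0.817,-0.616,0.635,-2.776,-2.101,0.013,0.280,0.838,0.000,0.000,0.000
15,0.355,-0.861,-0.649,0.710,-3.057,-2.274,0.017,0.289,0.828,0.000,0.000,0.000
16,0.366,-0.909,-0.685,0.792,-3.353,-2.437,0.022,0.298,0.818,0.000,0.000,0.000
17,0.379,-0.961,-0.722,0.882,-3.664,-2.583,0.026,0.308,0.806,0.000,0.000,0.000
18,0.393,-1.019,-0.762,0.983,-3.985,-2.700,0.031,0.317,0.792,0.000,0.000,0.000
19,0.408,-1.081,-0.803,1.096,-4.313,-2.778,0.036,0.327,0.777,0.000,0.000,0.000
20,0.425,-1.148,-0.845,1.222,-4.638,-2.804,0.041,0.337,0.761,0.000,0.000,0.000
21,0.445,-1.220,-0.887,1.364,-4.952,-2.763,0.047,0.347,0.743,0.000,0.000,0.000
22,0.466,-1.296,-0.928,1.520,-5.242,-2.644,0.052,0.357,0.723,0.000,0.000,0.000
23,0.490,-1.377,-0.966,1.690,-5.493,-2.436,0.057,0.367,0.701,0.000,0.000,0.000
24,0.517,-1.461,-1.000,1.875,-5.693,-2.131,0.063,0.376,0.677,0.000,0.000,0.000
25,0.547,-1.547,-1.029,2.076,-5.829,-1.724,0.068,0.385,0.652,0.000,0.000,0.000
26,0.580,-1.635,-1.051,2.293,-5.890,-1.212,0.074,0.393,0.625,0.000,0.000,0.000
27,0.616,-1.724,-1.065,2.532,-5.869,-0.594,0.079,0.401,0.596,0.000,0.000,0.000
28,0.656,-1.811,-1.069,2.797,-5.772,0.108,0.085,0.408,0.565,0.000,0.000,0.000
29,0.700,-1.897,-1.062,3.080,-5.641,0.805,0.090,0.414,0.532,0.000,0.000,0.000
30,0.748,-1.980,-1.044,3.412,-5.451,1.568,0.096,0.419,0.497,0.000,0.000,0.000
31,0.802,-2.060,-1.015,3.797,-5.238,2.334,0.101,0.422,0.461,0.000,0.000,0.000
32,0.862,-2.137,-0.975,4.227,-5.063,2.983,0.105,0.423,0.422,0.000,0.000,0.000
33,0.929,-2.213,-0.927,4.674,-5.015,3.339,0.109,0.421,0.382,0.000,0.000,0.000
34,1.003,-2.289,-0.877,5.095,-5.163,3.241,0.111,0.416,0.340,0.000,0.000,0.000
35,1.082,-2.369,-0.832,5.464,-5.515,2.654,0.112,0.407,0.298,0.000,0.000,0.000
36,1.166,-2.455,-0.799,5.793,-6.026,1.667,0.111,0.394,0.255,0.000,0.000,0.000
37,1.256,-2.550,-0.784,6.111,-6.642,0.395,0.108,0.379,0.211,0.000,0.000,0.000
38,1.350,-2.655,-0.788,6.463,-7.312,-1.026,0.104,0.361,0.166,0.000,0.000,0.000
39,1.450,-2.770,-0.815,6.840,-8.076,-2.658,0.099,0.340,0.121,0.000,0.000,0.000
40,1.555,-2.897,-0.869,7.236,-8.975,-4.526,0.092,0.317,0.077,0.000,0.000,0.000
41,1.667,-3.040,-0.952,7.655,-10.054,-6.628,0.083,0.292,0.033,0.000,0.000,0.000
42,1.785,-3.200,-1.069,8.119,-11.334,-8.879,0.073,0.263,-0.009,0.000,0.000,0.000
43,1.911,-3.380,-1.218,8.670,-12.705,-11.003,0.062,0.231,-0.047,0.000,0.000,0.000
44,2.045,-3.580,-1.395,9.295,-13.810,-12.457,0.049,0.194,-0.078,0.000,0.000,0.000
45,2.189,-3.791,-1.586,9.833,-14.237,-12.762,0.037,0.152,-0.099,0.000,0.000,0.000
46,2.339,-4.004,-1.773,10.102,-14.023,-12.079,0.027,0.107,-0.110,0.000,0.000,0.000
47,2.491,-4.211,-1.946,10.090,-13.577,-10.972,0.021,0.061,-0.112,0.000,0.000,0.000
48,2.641,-4.412,-2.102,9.888,-13.205,-9.840,0.016,0.013,-0.109,0.000,0.000,0.000
49,2.787,-4.608,-2.242,9.585,-13.021,-8.838,0.014,-0.034,-0.100,0.000,0.000,0.000
50,2.928,-4.803,-2.368,9.238,-13.039,-8.005,0.013,-0.082,-0.090,0.000,0.000,0.000
51,3.064,-5.000,-2.483,8.890,-13.244,-7.344,0.012,-0.130,-0.077,0.000,0.000,0.000
52,3.195,-5.201,-2.589,8.569,-13.618,-6.846,0.013,-0.177,-0.065,0.000,0.000,0.000
53,3.321,-5.409,-2.689,8.300,-14.158,-6.504,0.013,-0.225,-0.054,0.000,0.000,0.000
54,3.444,-5.627,-2.785,8.099,-14.877,-6.312,0.014,-0.272,-0.045,0.000,0.000,0.000
55,3.565,-5.857,-2.879,7.979,-15.807,-6.263,0.015,-0.318,-0.038,0.000,0.000,0.000
56,3.684,-6.102,-2.974,7.942,-17.005,-6.339,0.017,-0.363,-0.036,0.000,0.000,0.000
57,3.803,-6.369,-3.070,7.972,-18.543,-6.489,0.020,-0.405,-0.038,0.000,0.000,0.000
58,3.923,-6.661,-3.168,7.994,-20.460,-6.572,0.025,-0.443,-0.045,0.000,0.000,0.000
59,4.042,-6.983,-3.265,7.802,-22.541,-6.244,0.032,-0.473,-0.057,0.000,0.000,0.000
60,4.154,-7.333,-3.351,7.020,-23.864,-4.960,0.042,-0.493,-0.071,0.000,0.000,0.000
61,4.249,-7.689,-3.409,5.541,-23.156,-2.667,0.055,-0.503,-0.084,0.000,0.000,0.000
62,4.320,-8.019,-3.430,3.979,-20.629,-0.295,0.070,-0.506,-0.096,0.000,0.000,0.000
63,4.371,-8.304,-3.420,2.819,-17.427,1.512,0.086,-0.505,-0.109,0.000,0.000,0.000
64,4.407,-8.541,-3.387,2.027,-14.165,2.814,0.103,-0.500,-0.123,0.000,0.000,0.000
65,4.432,-8.730,-3.338,1.439,-11.069,3.795,0.121,-0.492,-0.139,0.000,0.000,0.000
66,4.450,-8.875,-3.275,0.937,-8.248,4.574,0.139,-0.482,-0.156,0.000,0.000,0.000
67,4.461,-8.979,-3.201,0.467,-5.755,5.217,0.157,-0.469,-0.175,0.000,0.000,0.000
68,4.464,-9.049,-3.119,0.010,-3.598,5.770,0.174,-0.454,-0.195,0.000,0.000,0.000
69,4.461,-9.089,-3.028,-0.433,-1.743,6.271,0.192,-0.437,-0.217,0.000,0.000,0.000
70,4.451,-9.103,-2.931,-0.856,-0.137,6.749,0.209,-0.419,-0.239,0.000,0.000,0.000
71,4.436,-9.094,-2.826,-1.246,1.258,7.228,0.225,-0.401,-0.263,,,
# any joint saturated: no


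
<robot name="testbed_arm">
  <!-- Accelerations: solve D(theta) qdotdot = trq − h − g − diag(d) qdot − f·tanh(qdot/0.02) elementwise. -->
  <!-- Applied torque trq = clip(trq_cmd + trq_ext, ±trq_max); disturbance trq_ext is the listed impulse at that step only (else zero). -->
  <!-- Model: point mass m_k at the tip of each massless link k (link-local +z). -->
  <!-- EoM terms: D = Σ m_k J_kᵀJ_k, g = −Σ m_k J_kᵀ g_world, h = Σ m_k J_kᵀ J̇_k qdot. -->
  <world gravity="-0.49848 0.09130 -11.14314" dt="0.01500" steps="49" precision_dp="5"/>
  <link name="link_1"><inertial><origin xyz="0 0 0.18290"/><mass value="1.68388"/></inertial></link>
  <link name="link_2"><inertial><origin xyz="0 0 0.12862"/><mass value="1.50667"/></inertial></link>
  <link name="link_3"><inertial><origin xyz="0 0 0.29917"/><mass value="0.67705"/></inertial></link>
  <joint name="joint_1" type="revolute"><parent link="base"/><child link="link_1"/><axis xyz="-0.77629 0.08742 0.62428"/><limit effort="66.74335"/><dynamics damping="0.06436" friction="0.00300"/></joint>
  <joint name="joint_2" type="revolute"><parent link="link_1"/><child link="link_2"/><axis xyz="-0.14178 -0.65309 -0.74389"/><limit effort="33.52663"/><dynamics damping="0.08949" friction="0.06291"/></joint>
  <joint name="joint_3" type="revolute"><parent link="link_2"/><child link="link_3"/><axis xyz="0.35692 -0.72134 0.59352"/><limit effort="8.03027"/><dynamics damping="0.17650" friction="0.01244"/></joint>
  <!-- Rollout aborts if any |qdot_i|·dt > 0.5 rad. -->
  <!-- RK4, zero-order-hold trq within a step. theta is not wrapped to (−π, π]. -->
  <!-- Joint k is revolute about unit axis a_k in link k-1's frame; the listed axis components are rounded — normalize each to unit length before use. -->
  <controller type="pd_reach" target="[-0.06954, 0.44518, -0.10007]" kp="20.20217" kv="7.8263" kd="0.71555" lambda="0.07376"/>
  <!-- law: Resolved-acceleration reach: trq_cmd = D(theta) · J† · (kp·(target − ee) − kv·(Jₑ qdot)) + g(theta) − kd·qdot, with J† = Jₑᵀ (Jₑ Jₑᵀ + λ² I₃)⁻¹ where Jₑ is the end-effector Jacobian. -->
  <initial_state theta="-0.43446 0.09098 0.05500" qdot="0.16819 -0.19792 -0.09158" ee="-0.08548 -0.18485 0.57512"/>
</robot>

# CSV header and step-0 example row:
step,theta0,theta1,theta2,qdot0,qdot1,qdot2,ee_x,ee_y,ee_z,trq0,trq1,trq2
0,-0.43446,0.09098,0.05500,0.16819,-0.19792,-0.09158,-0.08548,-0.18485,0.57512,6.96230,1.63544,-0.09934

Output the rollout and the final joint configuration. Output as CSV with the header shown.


step,theta0,theta1,theta2,qdot0,qdot1,qdot2,ee_x,ee_y,ee_z,trq0,trq1,trq2
1,-0.43045,0.08993,0.05445,0.36967,0.04731,0.02795,-0.08443,-0.18343,0.57574,6.40076,1.25821,-0.23020
2,-0.42354,0.09169,0.05582,0.55078,0.18790,0.15180,-0.08405,-0.18046,0.57671,5.91620,1.00785,-0.34615
3,-0.41421,0.09558,0.05834,0.69461,0.32957,0.18523,-0.08407,-0.17620,0.57796,5.47682,0.78559,-0.38379
4,-0.40282,0.10121,0.06146,0.82487,0.41916,0.23152,-0.08436,-0.17087,0.57944,5.08555,0.62100,-0.42618
5,-0.38962,0.10805,0.06508,0.93703,0.49118,0.25395,-0.08483,-0.16462,0.58108,4.72807,0.48357,-0.44689
6,-0.37483,0.11580,0.06901,1.03723,0.54096,0.27205,-0.08540,-0.15759,0.58283,4.39944,0.37228,-0.46252
7,-0.35862,0.12420,0.07314,1.12641,0.57747,0.28126,-0.08604,-0.14988,0.58463,4.09278,0.27753,-0.47048
8,-0.34113,0.13306,0.07737,1.20697,0.60243,0.28588,-0.08671,-0.14159,0.58644,3.80357,0.19576,-0.47476
9,-0.32250,0.14223,0.08164,1.28018,0.61911,0.28604,-0.08740,-0.13277,0.58824,3.52766,0.12295,-0.47586
10,-0.30281,0.15160,0.08589,1.34731,0.62916,0.28302,-0.08811,-0.12349,0.58998,3.26183,0.05669,-0.47500
11,-0.28215,0.16109,0.09007,1.40931,0.63413,0.27731,-0.08882,-0.11381,0.59163,3.00335,-0.00501,-0.47268
12,-0.26060,0.17062,0.09415,1.46696,0.63504,0.26943,-0.08955,-0.10374,0.59318,2.75007,-0.06348,-0.46932
13,-0.23821,0.18014,0.09809,1.52088,0.63268,0.25969,-0.09028,-0.09335,0.59459,2.50020,-0.11972,-0.46516
14,-0.21504,0.18960,0.10188,1.57154,0.62763,0.24835,-0.09104,-0.08264,0.59585,2.25233,-0.17442,-0.46033
15,-0.19113,0.19898,0.10548,1.61935,0.62031,0.23559,-0.09181,-0.07167,0.59694,2.00533,-0.22804,-0.45487
16,-0.16652,0.20822,0.10889,1.66460,0.61104,0.22156,-0.09262,-0.06043,0.59784,1.75833,-0.28089,-0.44880
17,-0.14125,0.21732,0.11207,1.70751,0.60004,0.20635,-0.09346,-0.04898,0.59855,1.51064,-0.33312,-0.44209
18,-0.11535,0.22624,0.11502,1.74824,0.58748,0.19005,-0.09434,-0.03731,0.59903,1.26180,-0.38481,-0.43467
19,-0.08886,0.23496,0.11771,1.78691,0.57348,0.17273,-0.09527,-0.02546,0.59929,1.01145,-0.43595,-0.42650
20,-0.06181,0.24346,0.12014,1.82358,0.55813,0.15446,-0.09625,-0.01345,0.59932,0.75941,-0.48649,-0.41751
21,-0.03422,0.25172,0.12229,1.85829,0.54149,0.13531,-0.09729,-0.00129,0.59909,0.50559,-0.53632,-0.40762
22,-0.00612,0.25973,0.12414,1.89105,0.52363,0.11533,-0.09840,0.01099,0.59861,0.25000,-0.58529,-0.39678
23,0.02245,0.26745,0.12569,1.92184,0.50457,0.09461,-0.09957,0.02338,0.59787,-0.00723,-0.63323,-0.38492
24,0.05147,0.27489,0.12692,1.95062,0.48436,0.07320,-0.10081,0.03586,0.59686,-0.26594,-0.67995,-0.37199
25,0.08090,0.28201,0.12783,1.97736,0.46301,0.05125,-0.10214,0.04840,0.59557,-0.52586,-0.72521,-0.35801
26,0.11072,0.28880,0.12841,2.00211,0.44028,0.02931,-0.10353,0.06099,0.59401,-0.78661,-0.76861,-0.34330
27,0.14090,0.29524,0.12866,2.02540,0.41470,0.01009,-0.10501,0.07360,0.59217,-1.04742,-0.80896,-0.33003
28,0.17141,0.30128,0.12866,2.04736,0.38606,-0.00538,-0.10658,0.08622,0.59004,-1.30764,-0.84599,-0.31902
29,0.20224,0.30689,0.12840,2.06654,0.35829,-0.02308,-0.10824,0.09882,0.58764,-1.56763,-0.88222,-0.30542
30,0.23333,0.31208,0.12787,2.08265,0.33178,-0.04418,-0.10999,0.11139,0.58495,-1.82734,-0.91749,-0.28804
31,0.26464,0.31689,0.12700,2.09600,0.30538,-0.06723,-0.11182,0.12392,0.58198,-2.08630,-0.95054,-0.26785
32,0.29614,0.32129,0.12579,2.10691,0.27804,-0.09050,-0.11374,0.13638,0.57874,-2.34384,-0.98034,-0.24613
33,0.32778,0.32527,0.12423,2.11530,0.24985,-0.11385,-0.11574,0.14876,0.57522,-2.59947,-1.00672,-0.22297
34,0.35952,0.32883,0.12232,2.12113,0.22088,-0.13709,-0.11782,0.16105,0.57144,-2.85267,-1.02950,-0.19847
35,0.39134,0.33195,0.12006,2.12435,0.19126,-0.16012,-0.11998,0.17323,0.56739,-3.10296,-1.04857,-0.17269
36,0.42318,0.33462,0.11745,2.12493,0.16108,-0.18284,-0.12220,0.18528,0.56310,-3.34986,-1.06377,-0.14569
37,0.45501,0.33684,0.11451,2.12285,0.13047,-0.20517,-0.12449,0.19719,0.55855,-3.59291,-1.07499,-0.11752
38,0.48679,0.33859,0.11124,2.11810,0.09950,-0.22701,-0.12684,0.20895,0.55377,-3.83168,-1.08213,-0.08824
39,0.51848,0.33988,0.10764,2.11070,0.06833,-0.24833,-0.12924,0.22055,0.54875,-4.06576,-1.08511,-0.05790
40,0.55003,0.34071,0.10373,2.10052,0.03751,-0.26952,-0.13169,0.23196,0.54352,-4.29485,-1.08428,-0.02620
41,0.58141,0.34110,0.09947,2.08598,0.01254,-0.29597,-0.13419,0.24320,0.53807,-4.51935,-1.08428,0.01055
42,0.61252,0.34122,0.09473,2.06579,-0.00097,-0.33118,-0.13674,0.25424,0.53242,-4.73981,-1.09061,0.05407
43,0.64331,0.34117,0.08948,2.04328,-0.01251,-0.36238,-0.13935,0.26509,0.52655,-4.95436,-1.09620,0.09430
44,0.67374,0.34095,0.08379,2.01857,-0.02266,-0.39070,-0.14202,0.27571,0.52050,-5.16242,-1.10001,0.13242
45,0.70381,0.34052,0.07776,1.99391,-0.03882,-0.40948,-0.14476,0.28610,0.51426,-5.36270,-1.09547,0.16395
46,0.73351,0.33983,0.07147,1.96855,-0.05923,-0.42351,-0.14755,0.29624,0.50786,-5.55536,-1.08311,0.19315
47,0.76281,0.33881,0.06499,1.94188,-0.08192,-0.43590,-0.15038,0.30613,0.50131,-5.74055,-1.06419,0.22256
48,0.79170,0.33745,0.05832,1.91359,-0.10542,-0.44809,-0.15323,0.31575,0.49462,-5.91836,-1.03995,0.25317
49,0.82015,0.33573,0.05147,1.88374,-0.12933,-0.45993,-0.15609,0.32512,0.48782,,,
# final theta (rad): 0.82015 0.33573 0.05147
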